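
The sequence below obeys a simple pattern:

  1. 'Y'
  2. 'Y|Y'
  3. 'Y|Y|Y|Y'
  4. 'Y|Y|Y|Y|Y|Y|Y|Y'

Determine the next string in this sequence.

Every step duplicates the string with '|' between the halves.
One more doubling of Y|Y|Y|Y|Y|Y|Y|Y gives the answer.

Y|Y|Y|Y|Y|Y|Y|Y|Y|Y|Y|Y|Y|Y|Y|Y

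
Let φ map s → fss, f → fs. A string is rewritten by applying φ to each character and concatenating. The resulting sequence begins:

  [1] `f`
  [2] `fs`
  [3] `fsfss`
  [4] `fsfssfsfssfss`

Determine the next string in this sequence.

Rewriting the 13 symbols of fsfssfsfssfss one by one yields fs fss fs fss fss fs fss fs fss fss fs fss fss; concatenated:

fsfssfsfssfssfsfssfsfssfssfsfssfss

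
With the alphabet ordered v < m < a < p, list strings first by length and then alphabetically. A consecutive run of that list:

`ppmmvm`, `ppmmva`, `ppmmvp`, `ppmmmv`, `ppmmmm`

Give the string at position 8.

ppmmav

Advancing 3 positions from ppmmmm through ppmmmm → ppmmma → ppmmmp reaches term 8.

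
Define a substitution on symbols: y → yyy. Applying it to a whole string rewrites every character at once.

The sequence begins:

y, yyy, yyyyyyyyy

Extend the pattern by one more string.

yyyyyyyyyyyyyyyyyyyyyyyyyyy

Expanding yyyyyyyyy: y→yyy, y→yyy, y→yyy, y→yyy, y→yyy, y→yyy, y→yyy, y→yyy, y→yyy. Concatenated: yyy yyy yyy yyy yyy yyy yyy yyy yyy.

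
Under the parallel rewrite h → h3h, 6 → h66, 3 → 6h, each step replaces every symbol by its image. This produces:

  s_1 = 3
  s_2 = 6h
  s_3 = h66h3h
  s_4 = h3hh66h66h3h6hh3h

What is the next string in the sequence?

φ(h3hh66h66h3h6hh3h) expands symbol-by-symbol to h3h 6h h3h h3h h66 h66 h3h h66 h66 h3h 6h h3h h66 h3h h3h 6h h3h; joining the 17 pieces gives the next term.

h3h6hh3hh3hh66h66h3hh66h66h3h6hh3hh66h3hh3h6hh3h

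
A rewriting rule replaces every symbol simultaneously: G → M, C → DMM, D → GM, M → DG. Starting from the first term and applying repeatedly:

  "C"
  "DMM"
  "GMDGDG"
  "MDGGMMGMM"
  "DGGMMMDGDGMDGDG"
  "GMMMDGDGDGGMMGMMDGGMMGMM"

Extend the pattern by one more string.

Rewriting the 24 symbols of GMMMDGDGDGGMMGMMDGGMMGMM one by one yields M DG DG DG GM M GM M GM M M DG DG M DG DG GM M M DG DG M DG DG; concatenated:

MDGDGDGGMMGMMGMMMDGDGMDGDGGMMMDGDGMDGDG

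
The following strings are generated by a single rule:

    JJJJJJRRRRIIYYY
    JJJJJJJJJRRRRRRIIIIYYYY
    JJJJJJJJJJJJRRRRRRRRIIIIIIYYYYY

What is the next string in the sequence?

JJJJJJJJJJJJJJJRRRRRRRRRRIIIIIIIIYYYYYY

Term n consists of 3n+3 J's, followed by 2n+2 R's, followed by 2n I's, followed by n+2 Y's (n = 1, 2, …).
Setting n = 4 gives 15, 10, 8, 6 characters in each block.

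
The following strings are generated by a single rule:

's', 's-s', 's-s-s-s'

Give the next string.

Each string is two copies of the previous one joined by '-'.
Doubling s-s-s-s with '-' between the halves:

s-s-s-s-s-s-s-s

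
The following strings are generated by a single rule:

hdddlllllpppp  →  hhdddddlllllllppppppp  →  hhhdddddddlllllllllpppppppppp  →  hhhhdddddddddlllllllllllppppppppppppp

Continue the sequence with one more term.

hhhhhdddddddddddlllllllllllllpppppppppppppppp

The n-th term is n h's then 2n+1 d's then 2n+3 l's then 3n+1 p's (n = 1, 2, …).
Setting n = 5 gives 5, 11, 13, 16 characters in each block.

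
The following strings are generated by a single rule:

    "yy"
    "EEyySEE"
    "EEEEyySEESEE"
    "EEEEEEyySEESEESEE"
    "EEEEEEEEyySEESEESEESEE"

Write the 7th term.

EEEEEEEEEEEEyySEESEESEESEESEESEE

Each term wraps the previous one in EE on the left and SEE on the right.
From EEEEEEEEyySEESEESEESEE, 2 further steps: EEEEEEEEyySEESEESEESEE → EEEEEEEEEEyySEESEESEESEESEE → (answer).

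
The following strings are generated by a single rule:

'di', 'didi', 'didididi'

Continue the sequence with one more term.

didididididididi

Each string is two copies of the previous one concatenated.
One more doubling of didididi gives the answer.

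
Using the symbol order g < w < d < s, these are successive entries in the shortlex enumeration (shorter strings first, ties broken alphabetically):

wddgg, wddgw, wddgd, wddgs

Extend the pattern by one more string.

wddwg

Treat wddgs as a base-4 numeral over the given alphabet and add one, carrying through any trailing s's.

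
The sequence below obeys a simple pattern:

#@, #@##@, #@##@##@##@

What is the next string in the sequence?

Every step duplicates the string with '#' between the halves.
So the next term is two copies of #@##@##@##@ with '#' between the halves.

#@##@##@##@##@##@##@##@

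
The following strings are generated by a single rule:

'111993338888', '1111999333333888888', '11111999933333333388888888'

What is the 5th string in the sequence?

1111111999999333333333333333888888888888

Reading off run lengths: 1 runs 3, 4, 5; 9 runs 2, 3, 4; 3 runs 3, 6, 9; 8 runs 4, 6, 8 — each is linear in n (n = 1, 2, …).
For term 5, n = 5, so the run lengths are 7, 6, 15, 12.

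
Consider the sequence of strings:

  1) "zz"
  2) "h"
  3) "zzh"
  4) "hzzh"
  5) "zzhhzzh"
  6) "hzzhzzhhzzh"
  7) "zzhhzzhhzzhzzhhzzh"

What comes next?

Each term (from the third on) is the two preceding terms concatenated in order: term 3 = zz·h = zzh.
So term 8 is hzzhzzhhzzh·zzhhzzhhzzhzzhhzzh.

hzzhzzhhzzhzzhhzzhhzzhzzhhzzh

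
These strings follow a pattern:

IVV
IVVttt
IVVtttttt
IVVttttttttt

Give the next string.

Every step adds ttt to the end: s(k+1) = s(k)·ttt.
Applying this once more to IVVttttttttt:

IVVtttttttttttt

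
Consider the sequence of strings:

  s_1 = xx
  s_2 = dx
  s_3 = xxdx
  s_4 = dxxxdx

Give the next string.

xxdxdxxxdx

From term 3 onward, concatenate the second-to-last term with the last: xx·dx = xxdx, dx·xxdx = dxxxdx, …
The next term joins xxdx and dxxxdx.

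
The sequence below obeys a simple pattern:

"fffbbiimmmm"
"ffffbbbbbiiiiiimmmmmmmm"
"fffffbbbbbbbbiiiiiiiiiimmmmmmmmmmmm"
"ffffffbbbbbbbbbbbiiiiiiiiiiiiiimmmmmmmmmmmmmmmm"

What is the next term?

fffffffbbbbbbbbbbbbbbiiiiiiiiiiiiiiiiiimmmmmmmmmmmmmmmmmmmm

Reading off run lengths: f runs 3, 4, 5, 6; b runs 2, 5, 8, 11; i runs 2, 6, 10, 14; m runs 4, 8, 12, 16 — each is linear in n (n = 1, 2, …).
For the next term, n = 5, so the run lengths are 7, 14, 18, 20.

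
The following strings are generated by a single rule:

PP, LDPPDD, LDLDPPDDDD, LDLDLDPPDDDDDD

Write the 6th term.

LDLDLDLDLDPPDDDDDDDDDD

s(k+1) = LD·s(k)·DD, so each term gains LD as a prefix and DD as a suffix.
From LDLDLDPPDDDDDD, 2 further steps: LDLDLDPPDDDDDD → LDLDLDLDPPDDDDDDDD → (answer).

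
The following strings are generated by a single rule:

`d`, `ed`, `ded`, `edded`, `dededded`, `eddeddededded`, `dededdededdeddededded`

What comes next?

This is a Fibonacci-style word recurrence s(k) = s(k−2)·s(k−1): e.g. d·ed = ded.
Continuing: eddeddededded · dededdededdeddededded gives term 8.

eddeddededdeddededdededdeddededded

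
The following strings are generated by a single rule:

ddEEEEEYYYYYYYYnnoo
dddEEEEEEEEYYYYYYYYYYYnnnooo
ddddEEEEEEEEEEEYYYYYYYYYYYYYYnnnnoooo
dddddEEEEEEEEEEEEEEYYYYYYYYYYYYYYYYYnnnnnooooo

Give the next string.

Term n consists of n d's, followed by 3n-1 E's, followed by 3n+2 Y's, followed by n n's, followed by n o's, where the shown terms are n = 2, 3, 4, 5.
For the next term, n = 6, so the run lengths are 6, 17, 20, 6, 6.

ddddddEEEEEEEEEEEEEEEEEYYYYYYYYYYYYYYYYYYYYnnnnnnoooooo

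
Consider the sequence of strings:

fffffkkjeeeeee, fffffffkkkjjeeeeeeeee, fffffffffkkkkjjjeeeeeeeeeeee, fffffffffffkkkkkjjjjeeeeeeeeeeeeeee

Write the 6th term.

Term n consists of 2n+1 f's, followed by n k's, followed by n-1 j's, followed by 3n e's, where the shown terms are n = 2, 3, 4, 5.
For term 6, n = 7, so the run lengths are 15, 7, 6, 21.

fffffffffffffffkkkkkkkjjjjjjeeeeeeeeeeeeeeeeeeeee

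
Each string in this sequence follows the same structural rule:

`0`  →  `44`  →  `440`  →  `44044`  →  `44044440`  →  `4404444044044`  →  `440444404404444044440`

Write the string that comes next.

4404444044044440444404404444044044

This is a Fibonacci-style word recurrence s(k) = s(k−1)·s(k−2): e.g. 44·0 = 440.
So term 8 is 440444404404444044440·4404444044044.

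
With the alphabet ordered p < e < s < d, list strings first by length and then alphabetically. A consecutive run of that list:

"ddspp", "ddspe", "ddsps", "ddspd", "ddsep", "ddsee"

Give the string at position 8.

Continuing the enumeration 2 steps past ddsee: ddsee → ddses → (answer).

ddsed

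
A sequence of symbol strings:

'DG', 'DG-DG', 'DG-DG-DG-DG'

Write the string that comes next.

DG-DG-DG-DG-DG-DG-DG-DG

s(k+1) = s(k)·-·s(k) — each term doubles the last with '-' between the halves.
One more doubling of DG-DG-DG-DG gives the answer.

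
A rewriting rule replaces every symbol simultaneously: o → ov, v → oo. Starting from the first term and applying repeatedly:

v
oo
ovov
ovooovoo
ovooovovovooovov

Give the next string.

ovooovovovooovooovooovovovooovoo

Replace each of the 16 characters of ovooovovovooovov in place — ov oo ov ov ov oo ov oo ov oo ov ov ov oo ov oo — and concatenate.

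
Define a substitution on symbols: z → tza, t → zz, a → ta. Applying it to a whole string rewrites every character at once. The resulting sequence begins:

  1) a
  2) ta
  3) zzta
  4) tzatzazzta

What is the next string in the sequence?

Apply φ to tzatzazzta symbol by symbol: t→zz, z→tza, a→ta, t→zz, z→tza, a→ta, z→tza, z→tza, t→zz, a→ta; joined: zz tza ta zz tza ta tza tza zz ta.

zztzatazztzatatzatzazzta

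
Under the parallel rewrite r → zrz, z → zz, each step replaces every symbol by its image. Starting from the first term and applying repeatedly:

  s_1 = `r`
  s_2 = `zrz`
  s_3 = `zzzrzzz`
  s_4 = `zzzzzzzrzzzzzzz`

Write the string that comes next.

zzzzzzzzzzzzzzzrzzzzzzzzzzzzzzz

Applying the rule to each of the 15 symbols of zzzzzzzrzzzzzzz gives the pieces zz zz zz zz zz zz zz zrz zz zz zz zz zz zz zz, which concatenate to the answer.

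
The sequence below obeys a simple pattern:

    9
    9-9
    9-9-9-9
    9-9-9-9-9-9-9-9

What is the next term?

Every step duplicates the string with '-' between the halves.
Doubling 9-9-9-9-9-9-9-9 with '-' between the halves:

9-9-9-9-9-9-9-9-9-9-9-9-9-9-9-9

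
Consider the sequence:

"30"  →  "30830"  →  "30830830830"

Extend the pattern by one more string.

Each string is two copies of the previous one joined by '8'.
One more doubling of 30830830830 gives the answer.

30830830830830830830830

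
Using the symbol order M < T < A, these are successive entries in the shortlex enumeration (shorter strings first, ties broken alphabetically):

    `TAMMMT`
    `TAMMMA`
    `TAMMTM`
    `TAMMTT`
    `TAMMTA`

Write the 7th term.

Advancing 2 positions from TAMMTA through TAMMTA → TAMMAM reaches term 7.

TAMMAT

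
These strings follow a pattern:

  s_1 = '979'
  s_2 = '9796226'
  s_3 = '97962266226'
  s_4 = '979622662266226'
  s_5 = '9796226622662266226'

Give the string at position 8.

The strings grow by a fixed suffix 6226 each time.
From 9796226622662266226, 3 further steps: 9796226622662266226 → 97962266226622662266226 → 979622662266226622662266226 → (answer).

9796226622662266226622662266226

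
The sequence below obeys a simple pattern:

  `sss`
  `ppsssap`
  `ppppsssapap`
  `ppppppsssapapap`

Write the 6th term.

ppppppppppsssapapapapap

Each term wraps the previous one in pp on the left and ap on the right.
From ppppppsssapapap, 2 further steps: ppppppsssapapap → ppppppppsssapapapap → (answer).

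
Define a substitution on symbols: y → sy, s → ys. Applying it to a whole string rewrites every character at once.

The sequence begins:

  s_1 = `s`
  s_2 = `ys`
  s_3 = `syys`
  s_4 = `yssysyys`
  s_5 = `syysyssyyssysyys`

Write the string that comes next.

Rewriting the 16 symbols of syysyssyyssysyys one by one yields ys sy sy ys sy ys ys sy sy ys ys sy ys sy sy ys; concatenated:

yssysyyssyysyssysyysyssyyssysyys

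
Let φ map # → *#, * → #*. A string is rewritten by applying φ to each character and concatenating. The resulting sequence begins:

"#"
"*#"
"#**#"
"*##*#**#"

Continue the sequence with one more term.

#**#*##**##*#**#

Apply φ to *##*#**# symbol by symbol: *→#*, #→*#, #→*#, *→#*, #→*#, *→#*, *→#*, #→*#; joined: #* *# *# #* *# #* #* *#.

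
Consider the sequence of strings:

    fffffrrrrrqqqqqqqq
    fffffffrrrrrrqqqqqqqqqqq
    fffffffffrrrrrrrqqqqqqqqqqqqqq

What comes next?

fffffffffffrrrrrrrrqqqqqqqqqqqqqqqqq

The n-th term is 2n-1 f's then n+2 r's then 3n-1 q's, where the shown terms are n = 3, 4, 5.
For the next term, n = 6, so the run lengths are 11, 8, 17.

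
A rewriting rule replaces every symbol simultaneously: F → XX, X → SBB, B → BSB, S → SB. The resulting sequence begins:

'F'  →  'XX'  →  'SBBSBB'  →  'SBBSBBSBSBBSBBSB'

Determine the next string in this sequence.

Rewriting the 16 symbols of SBBSBBSBSBBSBBSB one by one yields SB BSB BSB SB BSB BSB SB BSB SB BSB BSB SB BSB BSB SB BSB; concatenated:

SBBSBBSBSBBSBBSBSBBSBSBBSBBSBSBBSBBSBSBBSB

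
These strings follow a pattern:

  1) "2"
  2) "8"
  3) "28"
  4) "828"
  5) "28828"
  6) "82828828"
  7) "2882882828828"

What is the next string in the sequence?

This is a Fibonacci-style word recurrence s(k) = s(k−2)·s(k−1): e.g. 2·8 = 28.
The next term joins 82828828 and 2882882828828.

828288282882882828828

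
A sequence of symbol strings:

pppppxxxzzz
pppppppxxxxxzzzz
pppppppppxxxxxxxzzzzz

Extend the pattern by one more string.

Each string has the form p^{2n+1} x^{2n-1} z^{n+1}, where the shown terms are n = 2, 3, 4.
At n = 5 the blocks have lengths 11, 9, 6.

pppppppppppxxxxxxxxxzzzzzz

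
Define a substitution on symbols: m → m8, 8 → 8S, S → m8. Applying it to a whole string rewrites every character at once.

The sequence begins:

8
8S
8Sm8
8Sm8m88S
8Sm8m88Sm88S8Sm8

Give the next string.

Replace each of the 16 characters of 8Sm8m88Sm88S8Sm8 in place — 8S m8 m8 8S m8 8S 8S m8 m8 8S 8S m8 8S m8 m8 8S — and concatenate.

8Sm8m88Sm88S8Sm8m88S8Sm88Sm8m88S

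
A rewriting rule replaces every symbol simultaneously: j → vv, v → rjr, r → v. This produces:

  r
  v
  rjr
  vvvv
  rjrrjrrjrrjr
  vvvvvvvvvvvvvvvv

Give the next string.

Applying the rule to each of the 16 symbols of vvvvvvvvvvvvvvvv gives the pieces rjr rjr rjr rjr rjr rjr rjr rjr rjr rjr rjr rjr rjr rjr rjr rjr, which concatenate to the answer.

rjrrjrrjrrjrrjrrjrrjrrjrrjrrjrrjrrjrrjrrjrrjrrjr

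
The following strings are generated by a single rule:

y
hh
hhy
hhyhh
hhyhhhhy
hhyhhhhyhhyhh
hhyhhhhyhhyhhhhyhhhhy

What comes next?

This is a Fibonacci-style word recurrence s(k) = s(k−1)·s(k−2): e.g. hh·y = hhy.
Continuing: hhyhhhhyhhyhhhhyhhhhy · hhyhhhhyhhyhh gives term 8.

hhyhhhhyhhyhhhhyhhhhyhhyhhhhyhhyhh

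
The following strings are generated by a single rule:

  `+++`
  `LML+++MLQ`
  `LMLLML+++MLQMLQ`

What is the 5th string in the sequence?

Each term wraps the previous one in LML on the left and MLQ on the right.
From LMLLML+++MLQMLQ, 2 further steps: LMLLML+++MLQMLQ → LMLLMLLML+++MLQMLQMLQ → (answer).

LMLLMLLMLLML+++MLQMLQMLQMLQ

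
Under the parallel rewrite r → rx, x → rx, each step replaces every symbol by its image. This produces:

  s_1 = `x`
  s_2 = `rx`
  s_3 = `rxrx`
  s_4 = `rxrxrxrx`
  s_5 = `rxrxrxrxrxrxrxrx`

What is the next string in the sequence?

rxrxrxrxrxrxrxrxrxrxrxrxrxrxrxrx

Replace each of the 16 characters of rxrxrxrxrxrxrxrx in place — rx rx rx rx rx rx rx rx rx rx rx rx rx rx rx rx — and concatenate.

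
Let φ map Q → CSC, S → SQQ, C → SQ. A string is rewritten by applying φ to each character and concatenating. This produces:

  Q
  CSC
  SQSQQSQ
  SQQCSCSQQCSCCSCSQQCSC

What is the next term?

SQQCSCCSCSQSQQSQSQQCSCCSCSQSQQSQSQSQQSQSQQCSCCSCSQSQQSQ

φ(SQQCSCSQQCSCCSCSQQCSC) expands symbol-by-symbol to SQQ CSC CSC SQ SQQ SQ SQQ CSC CSC SQ SQQ SQ SQ SQQ SQ SQQ CSC CSC SQ SQQ SQ; joining the 21 pieces gives the next term.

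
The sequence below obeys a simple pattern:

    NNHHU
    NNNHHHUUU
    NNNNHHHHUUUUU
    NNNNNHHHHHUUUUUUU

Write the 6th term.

NNNNNNNHHHHHHHUUUUUUUUUUU

Reading off run lengths: N runs 2, 3, 4, 5; H runs 2, 3, 4, 5; U runs 1, 3, 5, 7 — each is linear in n (n = 1, 2, …).
At n = 6 the blocks have lengths 7, 7, 11.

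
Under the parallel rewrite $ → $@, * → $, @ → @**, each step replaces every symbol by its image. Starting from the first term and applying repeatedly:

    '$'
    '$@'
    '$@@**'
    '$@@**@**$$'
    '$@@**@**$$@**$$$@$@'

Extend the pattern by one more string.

φ($@@**@**$$@**$$$@$@) expands symbol-by-symbol to $@ @** @** $ $ @** $ $ $@ $@ @** $ $ $@ $@ $@ @** $@ @**; joining the 19 pieces gives the next term.

$@@**@**$$@**$$$@$@@**$$$@$@$@@**$@@**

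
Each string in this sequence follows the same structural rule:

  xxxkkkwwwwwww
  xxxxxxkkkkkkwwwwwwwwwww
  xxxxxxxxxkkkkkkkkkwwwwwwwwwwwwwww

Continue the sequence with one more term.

Reading off run lengths: x runs 3, 6, 9; k runs 3, 6, 9; w runs 7, 11, 15 — each is linear in n (n = 1, 2, …).
Setting n = 4 gives 12, 12, 19 characters in each block.

xxxxxxxxxxxxkkkkkkkkkkkkwwwwwwwwwwwwwwwwwww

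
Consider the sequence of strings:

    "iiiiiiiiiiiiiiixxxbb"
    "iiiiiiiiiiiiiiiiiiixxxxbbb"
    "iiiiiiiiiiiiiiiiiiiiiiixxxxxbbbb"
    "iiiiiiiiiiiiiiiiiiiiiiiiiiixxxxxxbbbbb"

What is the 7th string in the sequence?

iiiiiiiiiiiiiiiiiiiiiiiiiiiiiiiiiiiiiiixxxxxxxxxbbbbbbbb

Reading off run lengths: i runs 15, 19, 23, 27; x runs 3, 4, 5, 6; b runs 2, 3, 4, 5 — each is linear in n, where the shown terms are n = 3, 4, 5, 6.
Setting n = 9 gives 39, 9, 8 characters in each block.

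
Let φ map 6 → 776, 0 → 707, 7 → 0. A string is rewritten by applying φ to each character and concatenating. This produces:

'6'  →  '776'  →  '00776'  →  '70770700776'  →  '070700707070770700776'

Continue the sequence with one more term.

Applying the rule to each of the 21 symbols of 070700707070770700776 gives the pieces 707 0 707 0 707 707 0 707 0 707 0 707 0 0 707 0 707 707 0 0 776, which concatenate to the answer.

7070707070770707070707070700707070770700776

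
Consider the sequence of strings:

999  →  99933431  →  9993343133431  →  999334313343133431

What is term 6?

9993343133431334313343133431

The strings grow by a fixed suffix 33431 each time.
From 999334313343133431, 2 further steps: 999334313343133431 → 99933431334313343133431 → (answer).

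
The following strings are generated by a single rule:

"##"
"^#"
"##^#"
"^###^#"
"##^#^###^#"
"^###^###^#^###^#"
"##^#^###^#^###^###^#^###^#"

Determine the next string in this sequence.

From term 3 onward, concatenate the second-to-last term with the last: ##·^# = ##^#, ^#·##^# = ^###^#, …
So term 8 is ^###^###^#^###^#·##^#^###^#^###^###^#^###^#.

^###^###^#^###^###^#^###^#^###^###^#^###^#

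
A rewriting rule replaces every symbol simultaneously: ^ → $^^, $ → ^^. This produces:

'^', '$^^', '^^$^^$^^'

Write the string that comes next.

Expanding ^^$^^$^^: ^→$^^, ^→$^^, $→^^, ^→$^^, ^→$^^, $→^^, ^→$^^, ^→$^^. Concatenated: $^^ $^^ ^^ $^^ $^^ ^^ $^^ $^^.

$^^$^^^^$^^$^^^^$^^$^^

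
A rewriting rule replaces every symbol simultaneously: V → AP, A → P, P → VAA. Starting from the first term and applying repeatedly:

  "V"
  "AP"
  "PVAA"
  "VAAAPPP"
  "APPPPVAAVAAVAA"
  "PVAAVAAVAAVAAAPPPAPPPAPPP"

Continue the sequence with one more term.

Replace each of the 25 characters of PVAAVAAVAAVAAAPPPAPPPAPPP in place — VAA AP P P AP P P AP P P AP P P P VAA VAA VAA P VAA VAA VAA P VAA VAA VAA — and concatenate.

VAAAPPPAPPPAPPPAPPPPVAAVAAVAAPVAAVAAVAAPVAAVAAVAA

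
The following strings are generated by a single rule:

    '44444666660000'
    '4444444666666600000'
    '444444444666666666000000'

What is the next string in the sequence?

44444444444666666666660000000

The n-th term is 2n+1 4's then 2n+1 6's then n+2 0's, where the shown terms are n = 2, 3, 4.
Setting n = 5 gives 11, 11, 7 characters in each block.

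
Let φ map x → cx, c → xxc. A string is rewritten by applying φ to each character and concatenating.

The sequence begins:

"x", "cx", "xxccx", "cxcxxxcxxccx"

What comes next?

Apply φ to cxcxxxcxxccx symbol by symbol: c→xxc, x→cx, c→xxc, x→cx, x→cx, x→cx, c→xxc, x→cx, x→cx, c→xxc, c→xxc, x→cx; joined: xxc cx xxc cx cx cx xxc cx cx xxc xxc cx.

xxccxxxccxcxcxxxccxcxxxcxxccx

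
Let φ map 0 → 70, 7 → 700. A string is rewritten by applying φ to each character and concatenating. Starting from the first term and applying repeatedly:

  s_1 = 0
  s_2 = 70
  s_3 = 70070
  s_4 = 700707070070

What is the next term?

70070707007070070700707070070

Rewriting each symbol of 700707070070: 7→700, 0→70, 0→70, 7→700, 0→70, 7→700, 0→70, 7→700, 0→70, 0→70, 7→700, 0→70, which concatenates to 700 70 70 700 70 700 70 700 70 70 700 70.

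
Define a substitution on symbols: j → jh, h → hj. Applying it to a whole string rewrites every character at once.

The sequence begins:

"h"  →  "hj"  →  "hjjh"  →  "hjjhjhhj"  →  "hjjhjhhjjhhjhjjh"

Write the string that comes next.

Applying the rule to each of the 16 symbols of hjjhjhhjjhhjhjjh gives the pieces hj jh jh hj jh hj hj jh jh hj hj jh hj jh jh hj, which concatenate to the answer.

hjjhjhhjjhhjhjjhjhhjhjjhhjjhjhhj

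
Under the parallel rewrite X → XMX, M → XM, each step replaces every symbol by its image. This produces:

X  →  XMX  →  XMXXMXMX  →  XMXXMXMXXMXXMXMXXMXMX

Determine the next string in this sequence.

Applying the rule to each of the 21 symbols of XMXXMXMXXMXXMXMXXMXMX gives the pieces XMX XM XMX XMX XM XMX XM XMX XMX XM XMX XMX XM XMX XM XMX XMX XM XMX XM XMX, which concatenate to the answer.

XMXXMXMXXMXXMXMXXMXMXXMXXMXMXXMXXMXMXXMXMXXMXXMXMXXMXMX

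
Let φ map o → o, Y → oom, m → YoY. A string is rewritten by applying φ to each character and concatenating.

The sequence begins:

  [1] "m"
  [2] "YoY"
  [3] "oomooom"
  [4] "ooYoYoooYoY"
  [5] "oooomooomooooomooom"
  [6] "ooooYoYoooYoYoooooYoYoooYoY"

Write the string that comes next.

oooooomooomooooomooomooooooomooomooooomooom

Replace each of the 27 characters of ooooYoYoooYoYoooooYoYoooYoY in place — o o o o oom o oom o o o oom o oom o o o o o oom o oom o o o oom o oom — and concatenate.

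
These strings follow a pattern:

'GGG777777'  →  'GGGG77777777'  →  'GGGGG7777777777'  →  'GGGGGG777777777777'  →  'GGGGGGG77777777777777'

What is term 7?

The n-th term is n+1 G's then 2n+2 7's, where the shown terms are n = 2, 3, 4, 5, 6.
For term 7, n = 8, so the run lengths are 9, 18.

GGGGGGGGG777777777777777777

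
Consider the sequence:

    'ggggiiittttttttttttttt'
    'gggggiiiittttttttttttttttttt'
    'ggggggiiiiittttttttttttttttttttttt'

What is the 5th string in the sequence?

Each string has the form g^{n+1} i^{n} t^{4n+3}, where the shown terms are n = 3, 4, 5.
Setting n = 7 gives 8, 7, 31 characters in each block.

ggggggggiiiiiiittttttttttttttttttttttttttttttt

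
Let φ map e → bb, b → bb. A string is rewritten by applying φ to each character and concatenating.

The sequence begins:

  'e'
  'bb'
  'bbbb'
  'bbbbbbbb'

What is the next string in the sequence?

bbbbbbbbbbbbbbbb

Rewriting each symbol of bbbbbbbb: b→bb, b→bb, b→bb, b→bb, b→bb, b→bb, b→bb, b→bb, which concatenates to bb bb bb bb bb bb bb bb.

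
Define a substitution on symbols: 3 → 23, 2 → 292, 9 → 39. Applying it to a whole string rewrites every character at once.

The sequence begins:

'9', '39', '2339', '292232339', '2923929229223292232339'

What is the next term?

2923929223392923929229239292292232923929229223292232339

Replace each of the 22 characters of 2923929229223292232339 in place — 292 39 292 23 39 292 39 292 292 39 292 292 23 292 39 292 292 23 292 23 23 39 — and concatenate.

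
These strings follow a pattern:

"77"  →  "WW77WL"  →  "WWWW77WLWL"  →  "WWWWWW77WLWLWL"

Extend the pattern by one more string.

Every step adds WW to the front and WL to the end of the previous string.
Applying this once more to WWWWWW77WLWLWL:

WWWWWWWW77WLWLWLWL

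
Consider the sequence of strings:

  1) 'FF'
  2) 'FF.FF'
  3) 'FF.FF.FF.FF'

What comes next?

Each string is two copies of the previous one joined by '.'.
One more doubling of FF.FF.FF.FF gives the answer.

FF.FF.FF.FF.FF.FF.FF.FF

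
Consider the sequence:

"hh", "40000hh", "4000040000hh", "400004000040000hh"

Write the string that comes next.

Every step adds 40000 at the front: s(k+1) = 40000·s(k).
One more step from 400004000040000hh gives the answer.

40000400004000040000hh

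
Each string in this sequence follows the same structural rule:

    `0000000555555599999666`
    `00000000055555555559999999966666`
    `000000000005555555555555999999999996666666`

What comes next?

0000000000000555555555555555599999999999999666666666

The n-th term is 2n+3 0's then 3n+1 5's then 3n-1 9's then 2n-1 6's, where the shown terms are n = 2, 3, 4.
Setting n = 5 gives 13, 16, 14, 9 characters in each block.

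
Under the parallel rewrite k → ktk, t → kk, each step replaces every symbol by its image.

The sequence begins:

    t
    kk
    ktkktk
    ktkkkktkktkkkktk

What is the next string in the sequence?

φ(ktkkkktkktkkkktk) expands symbol-by-symbol to ktk kk ktk ktk ktk ktk kk ktk ktk kk ktk ktk ktk ktk kk ktk; joining the 16 pieces gives the next term.

ktkkkktkktkktkktkkkktkktkkkktkktkktkktkkkktk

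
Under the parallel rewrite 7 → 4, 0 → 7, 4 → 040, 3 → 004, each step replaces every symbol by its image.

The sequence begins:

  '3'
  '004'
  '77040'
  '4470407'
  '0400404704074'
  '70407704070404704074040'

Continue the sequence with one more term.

Replace each of the 23 characters of 70407704070404704074040 in place — 4 7 040 7 4 4 7 040 7 4 7 040 7 040 4 7 040 7 4 040 7 040 7 — and concatenate.

4704074470407470407040470407404070407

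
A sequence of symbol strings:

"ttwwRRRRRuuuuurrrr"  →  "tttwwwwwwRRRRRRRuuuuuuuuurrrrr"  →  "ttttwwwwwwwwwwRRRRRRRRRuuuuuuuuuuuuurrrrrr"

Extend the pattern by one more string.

tttttwwwwwwwwwwwwwwRRRRRRRRRRRuuuuuuuuuuuuuuuuurrrrrrr

Term n consists of n+1 t's, followed by 4n-2 w's, followed by 2n+3 R's, followed by 4n+1 u's, followed by n+3 r's (n = 1, 2, …).
Setting n = 4 gives 5, 14, 11, 17, 7 characters in each block.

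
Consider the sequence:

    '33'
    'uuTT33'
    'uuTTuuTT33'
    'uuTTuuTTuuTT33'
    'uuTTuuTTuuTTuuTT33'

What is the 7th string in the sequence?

Every step adds uuTT at the front: s(k+1) = uuTT·s(k).
From uuTTuuTTuuTTuuTT33, 2 further steps: uuTTuuTTuuTTuuTT33 → uuTTuuTTuuTTuuTTuuTT33 → (answer).

uuTTuuTTuuTTuuTTuuTTuuTT33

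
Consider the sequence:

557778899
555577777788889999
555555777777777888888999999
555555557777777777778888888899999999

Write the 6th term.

Term n consists of 2n 5's, followed by 3n 7's, followed by 2n 8's, followed by 2n 9's (n = 1, 2, …).
For term 6, n = 6, so the run lengths are 12, 18, 12, 12.

555555555555777777777777777777888888888888999999999999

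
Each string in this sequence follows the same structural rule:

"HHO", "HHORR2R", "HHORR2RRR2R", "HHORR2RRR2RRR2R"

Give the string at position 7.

Every step adds RR2R to the end: s(k+1) = s(k)·RR2R.
From HHORR2RRR2RRR2R, 3 further steps: HHORR2RRR2RRR2R → HHORR2RRR2RRR2RRR2R → HHORR2RRR2RRR2RRR2RRR2R → (answer).

HHORR2RRR2RRR2RRR2RRR2RRR2R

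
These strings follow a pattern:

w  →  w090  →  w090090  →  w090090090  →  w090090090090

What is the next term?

w090090090090090

Every step adds 090 to the end: s(k+1) = s(k)·090.
So the next term is w090090090090·090.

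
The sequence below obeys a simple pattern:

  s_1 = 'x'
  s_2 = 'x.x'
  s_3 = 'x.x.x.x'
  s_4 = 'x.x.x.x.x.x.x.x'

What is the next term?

x.x.x.x.x.x.x.x.x.x.x.x.x.x.x.x

Every step duplicates the string with '.' between the halves.
So the next term is two copies of x.x.x.x.x.x.x.x with '.' between the halves.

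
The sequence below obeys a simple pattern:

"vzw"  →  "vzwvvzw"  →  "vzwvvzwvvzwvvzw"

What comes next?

vzwvvzwvvzwvvzwvvzwvvzwvvzwvvzw

Every step duplicates the string with 'v' between the halves.
So the next term is two copies of vzwvvzwvvzwvvzw with 'v' between the halves.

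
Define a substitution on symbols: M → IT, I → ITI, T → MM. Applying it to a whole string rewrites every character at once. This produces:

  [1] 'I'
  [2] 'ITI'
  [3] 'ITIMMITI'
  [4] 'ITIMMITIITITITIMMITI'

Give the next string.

Replace each of the 20 characters of ITIMMITIITITITIMMITI in place — ITI MM ITI IT IT ITI MM ITI ITI MM ITI MM ITI MM ITI IT IT ITI MM ITI — and concatenate.

ITIMMITIITITITIMMITIITIMMITIMMITIMMITIITITITIMMITI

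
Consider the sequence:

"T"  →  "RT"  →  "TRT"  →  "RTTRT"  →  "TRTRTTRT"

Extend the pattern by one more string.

This is a Fibonacci-style word recurrence s(k) = s(k−2)·s(k−1): e.g. T·RT = TRT.
The next term joins RTTRT and TRTRTTRT.

RTTRTTRTRTTRT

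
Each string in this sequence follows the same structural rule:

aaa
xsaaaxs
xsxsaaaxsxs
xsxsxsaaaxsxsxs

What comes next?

Every step adds xs to the front and xs to the end of the previous string.
Applying this once more to xsxsxsaaaxsxsxs:

xsxsxsxsaaaxsxsxsxs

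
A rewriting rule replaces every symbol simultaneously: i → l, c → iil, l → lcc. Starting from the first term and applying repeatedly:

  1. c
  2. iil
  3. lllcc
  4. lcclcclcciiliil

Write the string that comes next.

Rewriting the 15 symbols of lcclcclcciiliil one by one yields lcc iil iil lcc iil iil lcc iil iil l l lcc l l lcc; concatenated:

lcciiliillcciiliillcciiliillllcclllcc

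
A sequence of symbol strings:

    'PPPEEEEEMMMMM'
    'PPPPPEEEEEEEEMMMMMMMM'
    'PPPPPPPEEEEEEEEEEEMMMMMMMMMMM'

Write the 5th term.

PPPPPPPPPPPEEEEEEEEEEEEEEEEEMMMMMMMMMMMMMMMMM

Each string has the form P^{2n-1} E^{3n-1} M^{3n-1}, where the shown terms are n = 2, 3, 4.
Setting n = 6 gives 11, 17, 17 characters in each block.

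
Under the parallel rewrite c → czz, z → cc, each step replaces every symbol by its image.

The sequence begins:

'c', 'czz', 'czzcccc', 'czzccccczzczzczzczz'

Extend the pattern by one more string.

czzccccczzczzczzczzczzccccczzccccczzccccczzcccc

Replace each of the 19 characters of czzccccczzczzczzczz in place — czz cc cc czz czz czz czz czz cc cc czz cc cc czz cc cc czz cc cc — and concatenate.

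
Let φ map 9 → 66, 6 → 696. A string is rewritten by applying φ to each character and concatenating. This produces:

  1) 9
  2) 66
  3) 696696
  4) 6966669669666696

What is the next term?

φ(6966669669666696) expands symbol-by-symbol to 696 66 696 696 696 696 66 696 696 66 696 696 696 696 66 696; joining the 16 pieces gives the next term.

69666696696696696666966966669669669669666696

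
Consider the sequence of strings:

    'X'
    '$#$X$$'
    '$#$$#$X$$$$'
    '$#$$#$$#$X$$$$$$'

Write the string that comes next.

Every step adds $#$ to the front and $$ to the end of the previous string.
One more step from $#$$#$$#$X$$$$$$ gives the answer.

$#$$#$$#$$#$X$$$$$$$$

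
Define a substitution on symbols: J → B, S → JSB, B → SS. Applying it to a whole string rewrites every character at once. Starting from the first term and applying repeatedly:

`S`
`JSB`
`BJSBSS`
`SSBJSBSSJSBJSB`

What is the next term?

Replace each of the 14 characters of SSBJSBSSJSBJSB in place — JSB JSB SS B JSB SS JSB JSB B JSB SS B JSB SS — and concatenate.

JSBJSBSSBJSBSSJSBJSBBJSBSSBJSBSS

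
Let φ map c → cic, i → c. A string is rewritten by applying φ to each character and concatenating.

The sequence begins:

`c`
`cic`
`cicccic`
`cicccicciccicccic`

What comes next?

cicccicciccicccicciccciccicccicciccicccic

φ(cicccicciccicccic) expands symbol-by-symbol to cic c cic cic cic c cic cic c cic cic c cic cic cic c cic; joining the 17 pieces gives the next term.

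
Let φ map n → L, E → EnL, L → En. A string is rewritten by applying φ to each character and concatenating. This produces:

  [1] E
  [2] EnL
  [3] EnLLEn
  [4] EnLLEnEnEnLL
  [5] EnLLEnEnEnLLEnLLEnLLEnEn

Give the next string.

EnLLEnEnEnLLEnLLEnLLEnEnEnLLEnEnEnLLEnEnEnLLEnLL

φ(EnLLEnEnEnLLEnLLEnLLEnEn) expands symbol-by-symbol to EnL L En En EnL L EnL L EnL L En En EnL L En En EnL L En En EnL L EnL L; joining the 24 pieces gives the next term.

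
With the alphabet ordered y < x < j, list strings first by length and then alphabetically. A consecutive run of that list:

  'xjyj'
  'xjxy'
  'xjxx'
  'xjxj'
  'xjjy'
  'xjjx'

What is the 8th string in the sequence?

Advancing 2 positions from xjjx through xjjx → xjjj reaches term 8.

jyyy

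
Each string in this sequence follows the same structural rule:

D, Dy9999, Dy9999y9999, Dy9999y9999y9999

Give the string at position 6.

Each term is the previous one with y9999 appended.
From Dy9999y9999y9999, 2 further steps: Dy9999y9999y9999 → Dy9999y9999y9999y9999 → (answer).

Dy9999y9999y9999y9999y9999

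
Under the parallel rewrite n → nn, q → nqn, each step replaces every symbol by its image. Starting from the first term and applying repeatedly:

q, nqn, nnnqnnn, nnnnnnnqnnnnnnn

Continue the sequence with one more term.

nnnnnnnnnnnnnnnqnnnnnnnnnnnnnnn

φ(nnnnnnnqnnnnnnn) expands symbol-by-symbol to nn nn nn nn nn nn nn nqn nn nn nn nn nn nn nn; joining the 15 pieces gives the next term.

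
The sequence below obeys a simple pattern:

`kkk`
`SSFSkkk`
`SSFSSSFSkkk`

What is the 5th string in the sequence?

SSFSSSFSSSFSSSFSkkk

Every step adds SSFS at the front: s(k+1) = SSFS·s(k).
From SSFSSSFSkkk, 2 further steps: SSFSSSFSkkk → SSFSSSFSSSFSkkk → (answer).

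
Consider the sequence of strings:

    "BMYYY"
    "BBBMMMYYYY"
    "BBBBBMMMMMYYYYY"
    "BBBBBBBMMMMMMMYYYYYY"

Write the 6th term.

BBBBBBBBBBBMMMMMMMMMMMYYYYYYYY

Each string has the form B^{2n-1} M^{2n-1} Y^{n+2} (n = 1, 2, …).
At n = 6 the blocks have lengths 11, 11, 8.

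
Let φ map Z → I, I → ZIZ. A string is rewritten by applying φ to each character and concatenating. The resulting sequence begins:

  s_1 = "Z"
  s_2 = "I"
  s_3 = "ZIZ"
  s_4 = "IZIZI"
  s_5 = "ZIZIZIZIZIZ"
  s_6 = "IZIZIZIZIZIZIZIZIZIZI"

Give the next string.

Rewriting the 21 symbols of IZIZIZIZIZIZIZIZIZIZI one by one yields ZIZ I ZIZ I ZIZ I ZIZ I ZIZ I ZIZ I ZIZ I ZIZ I ZIZ I ZIZ I ZIZ; concatenated:

ZIZIZIZIZIZIZIZIZIZIZIZIZIZIZIZIZIZIZIZIZIZ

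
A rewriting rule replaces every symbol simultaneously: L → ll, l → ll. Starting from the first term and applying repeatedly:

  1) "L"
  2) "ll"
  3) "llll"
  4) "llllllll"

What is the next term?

Rewriting each symbol of llllllll: l→ll, l→ll, l→ll, l→ll, l→ll, l→ll, l→ll, l→ll, which concatenates to ll ll ll ll ll ll ll ll.

llllllllllllllll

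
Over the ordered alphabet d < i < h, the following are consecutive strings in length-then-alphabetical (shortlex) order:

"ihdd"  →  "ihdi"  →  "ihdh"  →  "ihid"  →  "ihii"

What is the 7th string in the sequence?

ihhd

Stepping forward 2 times from ihii: ihii → ihih, then the target.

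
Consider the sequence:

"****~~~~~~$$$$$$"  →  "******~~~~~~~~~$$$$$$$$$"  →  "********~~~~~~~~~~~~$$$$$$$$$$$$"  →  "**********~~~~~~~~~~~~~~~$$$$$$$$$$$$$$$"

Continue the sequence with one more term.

The n-th term is 2n *'s then 3n ~'s then 3n $'s, where the shown terms are n = 2, 3, 4, 5.
Setting n = 6 gives 12, 18, 18 characters in each block.

************~~~~~~~~~~~~~~~~~~$$$$$$$$$$$$$$$$$$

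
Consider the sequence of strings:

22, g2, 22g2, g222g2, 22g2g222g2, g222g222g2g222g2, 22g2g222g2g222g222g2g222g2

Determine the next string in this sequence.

Each term (from the third on) is the two preceding terms concatenated in order: term 3 = 22·g2 = 22g2.
Continuing: g222g222g2g222g2 · 22g2g222g2g222g222g2g222g2 gives term 8.

g222g222g2g222g222g2g222g2g222g222g2g222g2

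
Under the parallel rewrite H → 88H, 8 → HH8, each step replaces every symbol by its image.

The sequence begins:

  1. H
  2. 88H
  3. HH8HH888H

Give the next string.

Rewriting each symbol of HH8HH888H: H→88H, H→88H, 8→HH8, H→88H, H→88H, 8→HH8, 8→HH8, 8→HH8, H→88H, which concatenates to 88H 88H HH8 88H 88H HH8 HH8 HH8 88H.

88H88HHH888H88HHH8HH8HH888H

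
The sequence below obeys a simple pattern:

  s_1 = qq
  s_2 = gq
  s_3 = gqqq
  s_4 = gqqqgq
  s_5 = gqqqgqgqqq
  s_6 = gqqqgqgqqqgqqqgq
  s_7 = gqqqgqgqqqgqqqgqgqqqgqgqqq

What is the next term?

This is a Fibonacci-style word recurrence s(k) = s(k−1)·s(k−2): e.g. gq·qq = gqqq.
So term 8 is gqqqgqgqqqgqqqgqgqqqgqgqqq·gqqqgqgqqqgqqqgq.

gqqqgqgqqqgqqqgqgqqqgqgqqqgqqqgqgqqqgqqqgq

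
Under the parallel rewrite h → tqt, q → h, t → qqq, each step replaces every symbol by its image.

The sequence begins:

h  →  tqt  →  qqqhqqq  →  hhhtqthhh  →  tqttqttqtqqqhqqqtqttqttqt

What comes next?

qqqhqqqqqqhqqqqqqhqqqhhhtqthhhqqqhqqqqqqhqqqqqqhqqq

Applying the rule to each of the 25 symbols of tqttqttqtqqqhqqqtqttqttqt gives the pieces qqq h qqq qqq h qqq qqq h qqq h h h tqt h h h qqq h qqq qqq h qqq qqq h qqq, which concatenate to the answer.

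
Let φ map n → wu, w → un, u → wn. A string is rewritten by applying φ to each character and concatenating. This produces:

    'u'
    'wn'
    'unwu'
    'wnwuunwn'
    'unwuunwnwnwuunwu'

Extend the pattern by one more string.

φ(unwuunwnwnwuunwu) expands symbol-by-symbol to wn wu un wn wn wu un wu un wu un wn wn wu un wn; joining the 16 pieces gives the next term.

wnwuunwnwnwuunwuunwuunwnwnwuunwn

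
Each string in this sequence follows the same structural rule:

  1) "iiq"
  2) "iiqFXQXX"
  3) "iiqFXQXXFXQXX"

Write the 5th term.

iiqFXQXXFXQXXFXQXXFXQXX

The strings grow by a fixed suffix FXQXX each time.
From iiqFXQXXFXQXX, 2 further steps: iiqFXQXXFXQXX → iiqFXQXXFXQXXFXQXX → (answer).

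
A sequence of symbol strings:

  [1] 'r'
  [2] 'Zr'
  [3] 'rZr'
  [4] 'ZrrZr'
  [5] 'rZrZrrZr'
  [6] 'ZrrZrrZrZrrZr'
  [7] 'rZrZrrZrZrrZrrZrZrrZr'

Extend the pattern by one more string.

ZrrZrrZrZrrZrrZrZrrZrZrrZrrZrZrrZr

Each term (from the third on) is the two preceding terms concatenated in order: term 3 = r·Zr = rZr.
Continuing: ZrrZrrZrZrrZr · rZrZrrZrZrrZrrZrZrrZr gives term 8.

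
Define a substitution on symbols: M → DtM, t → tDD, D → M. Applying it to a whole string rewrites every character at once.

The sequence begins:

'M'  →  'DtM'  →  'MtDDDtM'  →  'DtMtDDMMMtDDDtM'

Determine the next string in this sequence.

φ(DtMtDDMMMtDDDtM) expands symbol-by-symbol to M tDD DtM tDD M M DtM DtM DtM tDD M M M tDD DtM; joining the 15 pieces gives the next term.

MtDDDtMtDDMMDtMDtMDtMtDDMMMtDDDtM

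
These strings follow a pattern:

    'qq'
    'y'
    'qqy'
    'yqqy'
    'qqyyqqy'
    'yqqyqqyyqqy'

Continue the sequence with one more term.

qqyyqqyyqqyqqyyqqy

This is a Fibonacci-style word recurrence s(k) = s(k−2)·s(k−1): e.g. qq·y = qqy.
Continuing: qqyyqqy · yqqyqqyyqqy gives term 7.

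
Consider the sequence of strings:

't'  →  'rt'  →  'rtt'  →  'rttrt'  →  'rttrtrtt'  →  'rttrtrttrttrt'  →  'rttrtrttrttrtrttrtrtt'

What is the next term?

Each term (from the third on) is the previous term followed by the one before it: term 3 = rt·t = rtt.
Continuing: rttrtrttrttrtrttrtrtt · rttrtrttrttrt gives term 8.

rttrtrttrttrtrttrtrttrttrtrttrttrt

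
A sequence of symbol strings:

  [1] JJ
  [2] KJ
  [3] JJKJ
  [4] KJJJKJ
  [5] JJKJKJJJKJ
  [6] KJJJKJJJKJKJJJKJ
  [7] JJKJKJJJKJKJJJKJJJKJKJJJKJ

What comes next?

From term 3 onward, concatenate the second-to-last term with the last: JJ·KJ = JJKJ, KJ·JJKJ = KJJJKJ, …
So term 8 is KJJJKJJJKJKJJJKJ·JJKJKJJJKJKJJJKJJJKJKJJJKJ.

KJJJKJJJKJKJJJKJJJKJKJJJKJKJJJKJJJKJKJJJKJ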